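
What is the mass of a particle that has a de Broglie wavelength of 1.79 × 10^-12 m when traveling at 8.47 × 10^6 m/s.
4.37 × 10^-29 kg

From the de Broglie relation λ = h/(mv), we solve for m:

m = h/(λv)
m = (6.626 × 10^-34 J·s) / (1.79 × 10^-12 m × 8.47 × 10^6 m/s)
m = 4.37 × 10^-29 kg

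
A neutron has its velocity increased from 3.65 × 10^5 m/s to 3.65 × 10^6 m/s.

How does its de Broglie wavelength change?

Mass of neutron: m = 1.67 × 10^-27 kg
The wavelength decreases by a factor of 10.

Using λ = h/(mv):

Initial wavelength: λ₁ = h/(mv₁) = 1.09 × 10^-12 m
Final wavelength: λ₂ = h/(mv₂) = 1.09 × 10^-13 m

Since λ ∝ 1/v, when velocity increases by a factor of 10, the wavelength decreases by a factor of 10.

λ₂/λ₁ = v₁/v₂ = 1/10

The wavelength decreases by a factor of 10.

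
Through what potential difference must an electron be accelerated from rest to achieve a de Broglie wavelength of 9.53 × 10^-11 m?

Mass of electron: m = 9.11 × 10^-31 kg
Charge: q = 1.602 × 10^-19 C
166 V

From λ = h/√(2mqV), we solve for V:

λ² = h²/(2mqV)
V = h²/(2mqλ²)
V = (6.626 × 10^-34 J·s)² / (2 × 9.11 × 10^-31 kg × 1.602 × 10^-19 C × (9.53 × 10^-11 m)²)
V = 166 V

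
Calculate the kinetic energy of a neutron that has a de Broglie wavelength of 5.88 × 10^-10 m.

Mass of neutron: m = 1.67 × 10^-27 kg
3.80 × 10^-22 J (or 2.37 × 10^-3 eV)

From λ = h/√(2mKE), we solve for KE:

λ² = h²/(2mKE)
KE = h²/(2mλ²)
KE = (6.626 × 10^-34 J·s)² / (2 × 1.67 × 10^-27 kg × (5.88 × 10^-10 m)²)
KE = 3.80 × 10^-22 J
KE = 2.37 × 10^-3 eV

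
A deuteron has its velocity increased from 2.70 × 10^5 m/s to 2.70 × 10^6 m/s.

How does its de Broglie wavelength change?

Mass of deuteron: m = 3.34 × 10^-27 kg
The wavelength decreases by a factor of 10.

Using λ = h/(mv):

Initial wavelength: λ₁ = h/(mv₁) = 7.35 × 10^-13 m
Final wavelength: λ₂ = h/(mv₂) = 7.35 × 10^-14 m

Since λ ∝ 1/v, when velocity increases by a factor of 10, the wavelength decreases by a factor of 10.

λ₂/λ₁ = v₁/v₂ = 1/10

The wavelength decreases by a factor of 10.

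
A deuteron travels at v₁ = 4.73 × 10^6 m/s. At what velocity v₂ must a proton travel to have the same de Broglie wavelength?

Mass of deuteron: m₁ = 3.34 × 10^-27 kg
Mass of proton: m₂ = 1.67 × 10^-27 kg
v₂ = 9.46 × 10^6 m/s

For equal de Broglie wavelengths: λ₁ = λ₂

h/(m₁v₁) = h/(m₂v₂)
m₁v₁ = m₂v₂
v₂ = v₁ · (m₁/m₂)

v₂ = 4.73 × 10^6 m/s × (3.34 × 10^-27 kg / 1.67 × 10^-27 kg)
v₂ = 9.46 × 10^6 m/s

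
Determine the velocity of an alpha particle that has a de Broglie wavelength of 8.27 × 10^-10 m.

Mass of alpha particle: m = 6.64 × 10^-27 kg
1.21 × 10^2 m/s

From the de Broglie relation λ = h/(mv), we solve for v:

v = h/(mλ)
v = (6.626 × 10^-34 J·s) / (6.64 × 10^-27 kg × 8.27 × 10^-10 m)
v = 1.21 × 10^2 m/s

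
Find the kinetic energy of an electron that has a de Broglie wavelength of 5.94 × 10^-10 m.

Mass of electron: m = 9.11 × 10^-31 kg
6.83 × 10^-19 J (or 4.26 eV)

From λ = h/√(2mKE), we solve for KE:

λ² = h²/(2mKE)
KE = h²/(2mλ²)
KE = (6.626 × 10^-34 J·s)² / (2 × 9.11 × 10^-31 kg × (5.94 × 10^-10 m)²)
KE = 6.83 × 10^-19 J
KE = 4.26 eV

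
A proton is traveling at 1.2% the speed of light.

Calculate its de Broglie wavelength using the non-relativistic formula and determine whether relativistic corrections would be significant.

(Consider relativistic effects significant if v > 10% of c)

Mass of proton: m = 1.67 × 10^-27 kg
No, relativistic corrections are not needed.

Using the non-relativistic de Broglie formula λ = h/(mv):

v = 1.2% × c = 3.598 × 10^6 m/s

λ = h/(mv)
λ = (6.626 × 10^-34 J·s) / (1.67 × 10^-27 kg × 3.598 × 10^6 m/s)
λ = 1.10 × 10^-13 m

Since v = 1.2% of c < 10% of c, relativistic corrections are NOT significant and this non-relativistic result is a good approximation.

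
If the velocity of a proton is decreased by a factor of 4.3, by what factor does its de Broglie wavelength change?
The wavelength increases by a factor of 4.3.

From λ = h/(mv), the wavelength is inversely proportional to velocity:

λ ∝ 1/v

If v → v/4.3, then λ → 4.3λ

When velocity is decreased by a factor of 4.3, the wavelength increases by a factor of 4.3.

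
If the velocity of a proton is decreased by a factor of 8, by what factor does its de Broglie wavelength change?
The wavelength increases by a factor of 8.

From λ = h/(mv), the wavelength is inversely proportional to velocity:

λ ∝ 1/v

If v → v/8, then λ → 8λ

When velocity is decreased by a factor of 8, the wavelength increases by a factor of 8.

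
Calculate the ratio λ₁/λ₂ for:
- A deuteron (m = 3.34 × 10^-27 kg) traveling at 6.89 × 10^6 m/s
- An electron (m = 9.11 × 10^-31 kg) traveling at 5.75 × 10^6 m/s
λ₁/λ₂ = 2.28 × 10^-4

Using λ = h/(mv):

λ₁ = h/(m₁v₁) = 2.88 × 10^-14 m
λ₂ = h/(m₂v₂) = 1.26 × 10^-10 m

Ratio λ₁/λ₂ = (m₂v₂)/(m₁v₁)
         = (9.11 × 10^-31 kg × 5.75 × 10^6 m/s) / (3.34 × 10^-27 kg × 6.89 × 10^6 m/s)
         = 2.28 × 10^-4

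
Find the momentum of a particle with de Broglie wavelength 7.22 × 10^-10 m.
9.18 × 10^-25 kg·m/s

From the de Broglie relation λ = h/p, we solve for p:

p = h/λ
p = (6.626 × 10^-34 J·s) / (7.22 × 10^-10 m)
p = 9.18 × 10^-25 kg·m/s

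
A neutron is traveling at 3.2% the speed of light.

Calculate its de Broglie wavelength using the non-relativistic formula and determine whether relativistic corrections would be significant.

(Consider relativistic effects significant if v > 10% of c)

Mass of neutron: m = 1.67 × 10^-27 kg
No, relativistic corrections are not needed.

Using the non-relativistic de Broglie formula λ = h/(mv):

v = 3.2% × c = 9.593 × 10^6 m/s

λ = h/(mv)
λ = (6.626 × 10^-34 J·s) / (1.67 × 10^-27 kg × 9.593 × 10^6 m/s)
λ = 4.14 × 10^-14 m

Since v = 3.2% of c < 10% of c, relativistic corrections are NOT significant and this non-relativistic result is a good approximation.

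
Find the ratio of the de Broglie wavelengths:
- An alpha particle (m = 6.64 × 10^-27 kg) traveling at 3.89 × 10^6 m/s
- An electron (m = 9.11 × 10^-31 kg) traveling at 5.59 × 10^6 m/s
λ₁/λ₂ = 1.97 × 10^-4

Using λ = h/(mv):

λ₁ = h/(m₁v₁) = 2.57 × 10^-14 m
λ₂ = h/(m₂v₂) = 1.30 × 10^-10 m

Ratio λ₁/λ₂ = (m₂v₂)/(m₁v₁)
         = (9.11 × 10^-31 kg × 5.59 × 10^6 m/s) / (6.64 × 10^-27 kg × 3.89 × 10^6 m/s)
         = 1.97 × 10^-4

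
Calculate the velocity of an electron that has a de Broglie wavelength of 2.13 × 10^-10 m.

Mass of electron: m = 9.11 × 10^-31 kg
3.41 × 10^6 m/s

From the de Broglie relation λ = h/(mv), we solve for v:

v = h/(mλ)
v = (6.626 × 10^-34 J·s) / (9.11 × 10^-31 kg × 2.13 × 10^-10 m)
v = 3.41 × 10^6 m/s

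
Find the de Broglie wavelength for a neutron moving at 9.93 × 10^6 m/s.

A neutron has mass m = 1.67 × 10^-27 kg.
4.00 × 10^-14 m

Using the de Broglie relation λ = h/(mv):

λ = h/(mv)
λ = (6.626 × 10^-34 J·s) / (1.67 × 10^-27 kg × 9.93 × 10^6 m/s)
λ = 4.00 × 10^-14 m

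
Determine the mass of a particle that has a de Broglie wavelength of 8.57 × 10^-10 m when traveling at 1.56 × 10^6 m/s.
4.96 × 10^-31 kg

From the de Broglie relation λ = h/(mv), we solve for m:

m = h/(λv)
m = (6.626 × 10^-34 J·s) / (8.57 × 10^-10 m × 1.56 × 10^6 m/s)
m = 4.96 × 10^-31 kg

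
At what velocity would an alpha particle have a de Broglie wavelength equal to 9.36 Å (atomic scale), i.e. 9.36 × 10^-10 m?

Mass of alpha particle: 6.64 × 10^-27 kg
1.07 × 10^2 m/s

From λ = h/(mv), solve for v:

v = h/(mλ)
v = (6.626 × 10^-34 J·s) / (6.64 × 10^-27 kg × 9.36 × 10^-10 m)
v = 1.07 × 10^2 m/s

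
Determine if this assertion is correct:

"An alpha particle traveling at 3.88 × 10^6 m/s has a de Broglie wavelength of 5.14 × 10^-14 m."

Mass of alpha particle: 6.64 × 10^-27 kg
False

The claim is incorrect.

Using λ = h/(mv):
λ = (6.626 × 10^-34 J·s) / (6.64 × 10^-27 kg × 3.88 × 10^6 m/s)
λ = 2.57 × 10^-14 m

The actual wavelength differs from the claimed 5.14 × 10^-14 m.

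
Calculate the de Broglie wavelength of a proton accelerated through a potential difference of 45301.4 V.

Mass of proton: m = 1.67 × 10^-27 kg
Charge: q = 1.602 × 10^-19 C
1.35 × 10^-13 m

When a particle is accelerated through voltage V, it gains kinetic energy KE = qV.

The de Broglie wavelength is then λ = h/√(2mqV):

λ = h/√(2mqV)
λ = (6.626 × 10^-34 J·s) / √(2 × 1.67 × 10^-27 kg × 1.602 × 10^-19 C × 45301.4 V)
λ = 1.35 × 10^-13 m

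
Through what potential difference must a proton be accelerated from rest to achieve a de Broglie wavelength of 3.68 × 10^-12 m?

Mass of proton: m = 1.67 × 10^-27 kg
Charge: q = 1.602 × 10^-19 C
60.6 V

From λ = h/√(2mqV), we solve for V:

λ² = h²/(2mqV)
V = h²/(2mqλ²)
V = (6.626 × 10^-34 J·s)² / (2 × 1.67 × 10^-27 kg × 1.602 × 10^-19 C × (3.68 × 10^-12 m)²)
V = 60.6 V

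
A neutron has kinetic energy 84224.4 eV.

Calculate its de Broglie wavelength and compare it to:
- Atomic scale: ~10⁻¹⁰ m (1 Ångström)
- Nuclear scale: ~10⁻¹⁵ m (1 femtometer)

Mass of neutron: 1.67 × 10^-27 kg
λ = 9.87 × 10^-14 m, which is between nuclear and atomic scales.

Using λ = h/√(2mKE):

KE = 84224.4 eV = 1.349 × 10^-14 J

λ = h/√(2mKE)
λ = (6.626 × 10^-34 J·s) / √(2 × 1.67 × 10^-27 kg × 1.349 × 10^-14 J)
λ = 9.87 × 10^-14 m

Comparison:
- Atomic scale (10⁻¹⁰ m): λ is 0.00099× this size
- Nuclear scale (10⁻¹⁵ m): λ is 99× this size

The wavelength is between nuclear and atomic scales.

This wavelength is appropriate for probing atomic structure but too large for nuclear physics experiments.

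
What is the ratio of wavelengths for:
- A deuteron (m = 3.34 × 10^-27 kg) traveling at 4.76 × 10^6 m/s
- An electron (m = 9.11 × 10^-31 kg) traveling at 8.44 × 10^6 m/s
λ₁/λ₂ = 4.84 × 10^-4

Using λ = h/(mv):

λ₁ = h/(m₁v₁) = 4.17 × 10^-14 m
λ₂ = h/(m₂v₂) = 8.62 × 10^-11 m

Ratio λ₁/λ₂ = (m₂v₂)/(m₁v₁)
         = (9.11 × 10^-31 kg × 8.44 × 10^6 m/s) / (3.34 × 10^-27 kg × 4.76 × 10^6 m/s)
         = 4.84 × 10^-4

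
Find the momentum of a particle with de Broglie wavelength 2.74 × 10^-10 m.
2.42 × 10^-24 kg·m/s

From the de Broglie relation λ = h/p, we solve for p:

p = h/λ
p = (6.626 × 10^-34 J·s) / (2.74 × 10^-10 m)
p = 2.42 × 10^-24 kg·m/s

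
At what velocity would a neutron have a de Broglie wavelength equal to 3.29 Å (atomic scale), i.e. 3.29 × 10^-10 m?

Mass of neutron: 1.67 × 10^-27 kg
1.21 × 10^3 m/s

From λ = h/(mv), solve for v:

v = h/(mλ)
v = (6.626 × 10^-34 J·s) / (1.67 × 10^-27 kg × 3.29 × 10^-10 m)
v = 1.21 × 10^3 m/s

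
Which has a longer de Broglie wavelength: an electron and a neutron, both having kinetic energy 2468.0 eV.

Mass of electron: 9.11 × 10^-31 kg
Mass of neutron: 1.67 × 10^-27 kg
The electron has the longer wavelength.

Using λ = h/√(2mKE):

For electron: λ₁ = h/√(2m₁KE) = 2.47 × 10^-11 m
For neutron: λ₂ = h/√(2m₂KE) = 5.77 × 10^-13 m

Since λ ∝ 1/√m at constant kinetic energy, the lighter particle has the longer wavelength.

The electron has the longer de Broglie wavelength.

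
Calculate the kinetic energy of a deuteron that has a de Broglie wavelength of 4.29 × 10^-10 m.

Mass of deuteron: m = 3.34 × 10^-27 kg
3.57 × 10^-22 J (or 2.23 × 10^-3 eV)

From λ = h/√(2mKE), we solve for KE:

λ² = h²/(2mKE)
KE = h²/(2mλ²)
KE = (6.626 × 10^-34 J·s)² / (2 × 3.34 × 10^-27 kg × (4.29 × 10^-10 m)²)
KE = 3.57 × 10^-22 J
KE = 2.23 × 10^-3 eV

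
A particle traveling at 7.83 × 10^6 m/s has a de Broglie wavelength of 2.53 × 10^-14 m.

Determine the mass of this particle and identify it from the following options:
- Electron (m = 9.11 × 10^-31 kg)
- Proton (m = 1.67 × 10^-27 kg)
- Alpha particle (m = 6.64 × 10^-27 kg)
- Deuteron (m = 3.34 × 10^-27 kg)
The particle is a deuteron.

From λ = h/(mv), solve for mass:

m = h/(λv)
m = (6.626 × 10^-34 J·s) / (2.53 × 10^-14 m × 7.83 × 10^6 m/s)
m = 3.34 × 10^-27 kg

Comparing with the listed masses, this is closest to a deuteron.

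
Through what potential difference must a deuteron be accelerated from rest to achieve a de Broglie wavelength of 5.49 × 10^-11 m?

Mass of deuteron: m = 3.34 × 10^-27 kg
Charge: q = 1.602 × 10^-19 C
1.36 × 10^-1 V

From λ = h/√(2mqV), we solve for V:

λ² = h²/(2mqV)
V = h²/(2mqλ²)
V = (6.626 × 10^-34 J·s)² / (2 × 3.34 × 10^-27 kg × 1.602 × 10^-19 C × (5.49 × 10^-11 m)²)
V = 1.36 × 10^-1 V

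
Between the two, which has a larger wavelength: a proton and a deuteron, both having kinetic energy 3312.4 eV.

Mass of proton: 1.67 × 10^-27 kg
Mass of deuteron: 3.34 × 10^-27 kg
The proton has the longer wavelength.

Using λ = h/√(2mKE):

For proton: λ₁ = h/√(2m₁KE) = 4.98 × 10^-13 m
For deuteron: λ₂ = h/√(2m₂KE) = 3.52 × 10^-13 m

Since λ ∝ 1/√m at constant kinetic energy, the lighter particle has the longer wavelength.

The proton has the longer de Broglie wavelength.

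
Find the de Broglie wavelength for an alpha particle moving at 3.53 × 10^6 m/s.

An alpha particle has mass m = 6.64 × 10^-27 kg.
2.83 × 10^-14 m

Using the de Broglie relation λ = h/(mv):

λ = h/(mv)
λ = (6.626 × 10^-34 J·s) / (6.64 × 10^-27 kg × 3.53 × 10^6 m/s)
λ = 2.83 × 10^-14 m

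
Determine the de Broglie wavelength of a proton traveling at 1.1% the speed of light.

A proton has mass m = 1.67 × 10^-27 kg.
1.20 × 10^-13 m

Using the de Broglie relation λ = h/(mv):

v = 1.1% × c = 3.298 × 10^6 m/s

λ = h/(mv)
λ = (6.626 × 10^-34 J·s) / (1.67 × 10^-27 kg × 3.298 × 10^6 m/s)
λ = 1.20 × 10^-13 m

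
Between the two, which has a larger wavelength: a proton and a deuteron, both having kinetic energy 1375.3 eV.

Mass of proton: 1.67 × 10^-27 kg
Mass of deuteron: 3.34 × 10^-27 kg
The proton has the longer wavelength.

Using λ = h/√(2mKE):

For proton: λ₁ = h/√(2m₁KE) = 7.72 × 10^-13 m
For deuteron: λ₂ = h/√(2m₂KE) = 5.46 × 10^-13 m

Since λ ∝ 1/√m at constant kinetic energy, the lighter particle has the longer wavelength.

The proton has the longer de Broglie wavelength.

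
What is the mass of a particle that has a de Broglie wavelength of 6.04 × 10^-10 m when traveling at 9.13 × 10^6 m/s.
1.20 × 10^-31 kg

From the de Broglie relation λ = h/(mv), we solve for m:

m = h/(λv)
m = (6.626 × 10^-34 J·s) / (6.04 × 10^-10 m × 9.13 × 10^6 m/s)
m = 1.20 × 10^-31 kg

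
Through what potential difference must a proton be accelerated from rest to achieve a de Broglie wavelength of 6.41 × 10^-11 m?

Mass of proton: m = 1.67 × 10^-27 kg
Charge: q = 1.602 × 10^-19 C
2.00 × 10^-1 V

From λ = h/√(2mqV), we solve for V:

λ² = h²/(2mqV)
V = h²/(2mqλ²)
V = (6.626 × 10^-34 J·s)² / (2 × 1.67 × 10^-27 kg × 1.602 × 10^-19 C × (6.41 × 10^-11 m)²)
V = 2.00 × 10^-1 V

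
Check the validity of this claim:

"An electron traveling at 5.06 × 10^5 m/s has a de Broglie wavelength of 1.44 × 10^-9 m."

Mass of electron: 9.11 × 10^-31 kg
True

The claim is correct.

Using λ = h/(mv):
λ = (6.626 × 10^-34 J·s) / (9.11 × 10^-31 kg × 5.06 × 10^5 m/s)
λ = 1.44 × 10^-9 m

This matches the claimed value.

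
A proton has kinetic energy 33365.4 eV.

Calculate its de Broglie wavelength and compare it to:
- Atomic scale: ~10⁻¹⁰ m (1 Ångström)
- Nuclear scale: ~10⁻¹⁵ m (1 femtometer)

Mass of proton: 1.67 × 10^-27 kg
λ = 1.57 × 10^-13 m, which is between nuclear and atomic scales.

Using λ = h/√(2mKE):

KE = 33365.4 eV = 5.346 × 10^-15 J

λ = h/√(2mKE)
λ = (6.626 × 10^-34 J·s) / √(2 × 1.67 × 10^-27 kg × 5.346 × 10^-15 J)
λ = 1.57 × 10^-13 m

Comparison:
- Atomic scale (10⁻¹⁰ m): λ is 0.0016× this size
- Nuclear scale (10⁻¹⁵ m): λ is 1.6e+02× this size

The wavelength is between nuclear and atomic scales.

This wavelength is appropriate for probing atomic structure but too large for nuclear physics experiments.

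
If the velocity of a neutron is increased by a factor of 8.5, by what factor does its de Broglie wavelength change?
The wavelength decreases by a factor of 8.5.

From λ = h/(mv), the wavelength is inversely proportional to velocity:

λ ∝ 1/v

If v → 8.5v, then λ → λ/8.5

When velocity is increased by a factor of 8.5, the wavelength decreases by a factor of 8.5.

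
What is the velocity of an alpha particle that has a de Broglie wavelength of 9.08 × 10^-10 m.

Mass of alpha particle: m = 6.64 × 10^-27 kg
1.10 × 10^2 m/s

From the de Broglie relation λ = h/(mv), we solve for v:

v = h/(mλ)
v = (6.626 × 10^-34 J·s) / (6.64 × 10^-27 kg × 9.08 × 10^-10 m)
v = 1.10 × 10^2 m/s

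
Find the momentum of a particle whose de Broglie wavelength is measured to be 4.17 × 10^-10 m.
1.59 × 10^-24 kg·m/s

From the de Broglie relation λ = h/p, we solve for p:

p = h/λ
p = (6.626 × 10^-34 J·s) / (4.17 × 10^-10 m)
p = 1.59 × 10^-24 kg·m/s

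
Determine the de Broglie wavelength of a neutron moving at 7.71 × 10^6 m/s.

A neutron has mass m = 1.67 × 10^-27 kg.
5.15 × 10^-14 m

Using the de Broglie relation λ = h/(mv):

λ = h/(mv)
λ = (6.626 × 10^-34 J·s) / (1.67 × 10^-27 kg × 7.71 × 10^6 m/s)
λ = 5.15 × 10^-14 m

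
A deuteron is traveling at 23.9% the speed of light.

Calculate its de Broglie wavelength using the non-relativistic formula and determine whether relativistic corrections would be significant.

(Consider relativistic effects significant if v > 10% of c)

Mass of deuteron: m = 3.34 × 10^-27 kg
Yes, relativistic corrections are needed.

Using the non-relativistic de Broglie formula λ = h/(mv):

v = 23.9% × c = 7.165 × 10^7 m/s

λ = h/(mv)
λ = (6.626 × 10^-34 J·s) / (3.34 × 10^-27 kg × 7.165 × 10^7 m/s)
λ = 2.77 × 10^-15 m

Since v = 23.9% of c > 10% of c, relativistic corrections ARE significant and the actual wavelength would differ from this non-relativistic estimate.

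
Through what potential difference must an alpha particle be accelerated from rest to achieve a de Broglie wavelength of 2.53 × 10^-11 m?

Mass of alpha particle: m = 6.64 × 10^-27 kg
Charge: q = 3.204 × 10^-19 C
1.61 × 10^-1 V

From λ = h/√(2mqV), we solve for V:

λ² = h²/(2mqV)
V = h²/(2mqλ²)
V = (6.626 × 10^-34 J·s)² / (2 × 6.64 × 10^-27 kg × 3.204 × 10^-19 C × (2.53 × 10^-11 m)²)
V = 1.61 × 10^-1 V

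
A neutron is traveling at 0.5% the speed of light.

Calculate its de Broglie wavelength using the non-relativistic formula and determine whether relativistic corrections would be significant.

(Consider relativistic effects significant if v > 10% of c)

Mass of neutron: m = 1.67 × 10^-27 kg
No, relativistic corrections are not needed.

Using the non-relativistic de Broglie formula λ = h/(mv):

v = 0.5% × c = 1.499 × 10^6 m/s

λ = h/(mv)
λ = (6.626 × 10^-34 J·s) / (1.67 × 10^-27 kg × 1.499 × 10^6 m/s)
λ = 2.65 × 10^-13 m

Since v = 0.5% of c < 10% of c, relativistic corrections are NOT significant and this non-relativistic result is a good approximation.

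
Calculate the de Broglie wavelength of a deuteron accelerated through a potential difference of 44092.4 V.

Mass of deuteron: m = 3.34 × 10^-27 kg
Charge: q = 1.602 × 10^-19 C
9.65 × 10^-14 m

When a particle is accelerated through voltage V, it gains kinetic energy KE = qV.

The de Broglie wavelength is then λ = h/√(2mqV):

λ = h/√(2mqV)
λ = (6.626 × 10^-34 J·s) / √(2 × 3.34 × 10^-27 kg × 1.602 × 10^-19 C × 44092.4 V)
λ = 9.65 × 10^-14 m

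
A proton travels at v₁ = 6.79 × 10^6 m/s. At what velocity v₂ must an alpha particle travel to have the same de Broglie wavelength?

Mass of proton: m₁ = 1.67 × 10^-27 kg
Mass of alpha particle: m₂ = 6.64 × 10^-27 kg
v₂ = 1.71 × 10^6 m/s

For equal de Broglie wavelengths: λ₁ = λ₂

h/(m₁v₁) = h/(m₂v₂)
m₁v₁ = m₂v₂
v₂ = v₁ · (m₁/m₂)

v₂ = 6.79 × 10^6 m/s × (1.67 × 10^-27 kg / 6.64 × 10^-27 kg)
v₂ = 1.71 × 10^6 m/s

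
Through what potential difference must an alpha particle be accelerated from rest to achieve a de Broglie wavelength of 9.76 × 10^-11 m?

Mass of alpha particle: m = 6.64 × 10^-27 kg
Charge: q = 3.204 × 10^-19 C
1.08 × 10^-2 V

From λ = h/√(2mqV), we solve for V:

λ² = h²/(2mqV)
V = h²/(2mqλ²)
V = (6.626 × 10^-34 J·s)² / (2 × 6.64 × 10^-27 kg × 3.204 × 10^-19 C × (9.76 × 10^-11 m)²)
V = 1.08 × 10^-2 V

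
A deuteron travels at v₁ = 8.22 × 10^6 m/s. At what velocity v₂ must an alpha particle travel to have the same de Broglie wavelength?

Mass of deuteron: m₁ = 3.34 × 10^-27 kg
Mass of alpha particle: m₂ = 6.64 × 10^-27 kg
v₂ = 4.13 × 10^6 m/s

For equal de Broglie wavelengths: λ₁ = λ₂

h/(m₁v₁) = h/(m₂v₂)
m₁v₁ = m₂v₂
v₂ = v₁ · (m₁/m₂)

v₂ = 8.22 × 10^6 m/s × (3.34 × 10^-27 kg / 6.64 × 10^-27 kg)
v₂ = 4.13 × 10^6 m/s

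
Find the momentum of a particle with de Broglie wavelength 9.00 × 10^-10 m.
7.36 × 10^-25 kg·m/s

From the de Broglie relation λ = h/p, we solve for p:

p = h/λ
p = (6.626 × 10^-34 J·s) / (9.00 × 10^-10 m)
p = 7.36 × 10^-25 kg·m/s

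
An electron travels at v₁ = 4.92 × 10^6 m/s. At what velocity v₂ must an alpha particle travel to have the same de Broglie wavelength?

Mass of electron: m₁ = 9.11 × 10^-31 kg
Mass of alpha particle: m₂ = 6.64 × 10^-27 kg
v₂ = 6.75 × 10^2 m/s

For equal de Broglie wavelengths: λ₁ = λ₂

h/(m₁v₁) = h/(m₂v₂)
m₁v₁ = m₂v₂
v₂ = v₁ · (m₁/m₂)

v₂ = 4.92 × 10^6 m/s × (9.11 × 10^-31 kg / 6.64 × 10^-27 kg)
v₂ = 6.75 × 10^2 m/s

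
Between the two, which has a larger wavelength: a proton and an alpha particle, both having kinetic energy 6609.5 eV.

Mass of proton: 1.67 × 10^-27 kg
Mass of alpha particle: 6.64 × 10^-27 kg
The proton has the longer wavelength.

Using λ = h/√(2mKE):

For proton: λ₁ = h/√(2m₁KE) = 3.52 × 10^-13 m
For alpha particle: λ₂ = h/√(2m₂KE) = 1.77 × 10^-13 m

Since λ ∝ 1/√m at constant kinetic energy, the lighter particle has the longer wavelength.

The proton has the longer de Broglie wavelength.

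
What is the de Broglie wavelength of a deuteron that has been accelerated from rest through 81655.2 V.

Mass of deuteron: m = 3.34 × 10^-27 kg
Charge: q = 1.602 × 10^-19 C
7.09 × 10^-14 m

When a particle is accelerated through voltage V, it gains kinetic energy KE = qV.

The de Broglie wavelength is then λ = h/√(2mqV):

λ = h/√(2mqV)
λ = (6.626 × 10^-34 J·s) / √(2 × 3.34 × 10^-27 kg × 1.602 × 10^-19 C × 81655.2 V)
λ = 7.09 × 10^-14 m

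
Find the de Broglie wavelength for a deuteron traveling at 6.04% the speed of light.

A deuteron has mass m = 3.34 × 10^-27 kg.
1.10 × 10^-14 m

Using the de Broglie relation λ = h/(mv):

v = 6.04% × c = 1.811 × 10^7 m/s

λ = h/(mv)
λ = (6.626 × 10^-34 J·s) / (3.34 × 10^-27 kg × 1.811 × 10^7 m/s)
λ = 1.10 × 10^-14 m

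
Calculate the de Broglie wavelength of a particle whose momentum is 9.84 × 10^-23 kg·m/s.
6.73 × 10^-12 m

Using the de Broglie relation λ = h/p:

λ = h/p
λ = (6.626 × 10^-34 J·s) / (9.84 × 10^-23 kg·m/s)
λ = 6.73 × 10^-12 m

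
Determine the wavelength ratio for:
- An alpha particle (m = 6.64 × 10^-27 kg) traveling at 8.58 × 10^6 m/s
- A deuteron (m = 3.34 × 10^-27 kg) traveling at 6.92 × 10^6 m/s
λ₁/λ₂ = 0.406

Using λ = h/(mv):

λ₁ = h/(m₁v₁) = 1.16 × 10^-14 m
λ₂ = h/(m₂v₂) = 2.87 × 10^-14 m

Ratio λ₁/λ₂ = (m₂v₂)/(m₁v₁)
         = (3.34 × 10^-27 kg × 6.92 × 10^6 m/s) / (6.64 × 10^-27 kg × 8.58 × 10^6 m/s)
         = 0.406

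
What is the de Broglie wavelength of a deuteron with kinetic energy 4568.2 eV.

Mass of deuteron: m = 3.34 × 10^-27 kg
3.00 × 10^-13 m

Using λ = h/√(2mKE):

First convert KE to Joules: KE = 4568.2 eV = 7.319 × 10^-16 J

λ = h/√(2mKE)
λ = (6.626 × 10^-34 J·s) / √(2 × 3.34 × 10^-27 kg × 7.319 × 10^-16 J)
λ = 3.00 × 10^-13 m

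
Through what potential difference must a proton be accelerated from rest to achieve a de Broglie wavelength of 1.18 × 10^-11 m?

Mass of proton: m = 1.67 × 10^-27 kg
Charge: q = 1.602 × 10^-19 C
5.89 V

From λ = h/√(2mqV), we solve for V:

λ² = h²/(2mqV)
V = h²/(2mqλ²)
V = (6.626 × 10^-34 J·s)² / (2 × 1.67 × 10^-27 kg × 1.602 × 10^-19 C × (1.18 × 10^-11 m)²)
V = 5.89 V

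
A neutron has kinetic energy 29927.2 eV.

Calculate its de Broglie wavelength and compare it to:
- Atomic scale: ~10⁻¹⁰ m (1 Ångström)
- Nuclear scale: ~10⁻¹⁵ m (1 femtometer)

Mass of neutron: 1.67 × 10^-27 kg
λ = 1.66 × 10^-13 m, which is between nuclear and atomic scales.

Using λ = h/√(2mKE):

KE = 29927.2 eV = 4.795 × 10^-15 J

λ = h/√(2mKE)
λ = (6.626 × 10^-34 J·s) / √(2 × 1.67 × 10^-27 kg × 4.795 × 10^-15 J)
λ = 1.66 × 10^-13 m

Comparison:
- Atomic scale (10⁻¹⁰ m): λ is 0.0017× this size
- Nuclear scale (10⁻¹⁵ m): λ is 1.7e+02× this size

The wavelength is between nuclear and atomic scales.

This wavelength is appropriate for probing atomic structure but too large for nuclear physics experiments.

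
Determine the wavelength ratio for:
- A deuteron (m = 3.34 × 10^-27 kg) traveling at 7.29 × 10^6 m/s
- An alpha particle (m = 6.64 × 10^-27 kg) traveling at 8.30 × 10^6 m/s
λ₁/λ₂ = 2.26

Using λ = h/(mv):

λ₁ = h/(m₁v₁) = 2.72 × 10^-14 m
λ₂ = h/(m₂v₂) = 1.20 × 10^-14 m

Ratio λ₁/λ₂ = (m₂v₂)/(m₁v₁)
         = (6.64 × 10^-27 kg × 8.30 × 10^6 m/s) / (3.34 × 10^-27 kg × 7.29 × 10^6 m/s)
         = 2.26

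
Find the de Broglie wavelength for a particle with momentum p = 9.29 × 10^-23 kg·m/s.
7.13 × 10^-12 m

Using the de Broglie relation λ = h/p:

λ = h/p
λ = (6.626 × 10^-34 J·s) / (9.29 × 10^-23 kg·m/s)
λ = 7.13 × 10^-12 m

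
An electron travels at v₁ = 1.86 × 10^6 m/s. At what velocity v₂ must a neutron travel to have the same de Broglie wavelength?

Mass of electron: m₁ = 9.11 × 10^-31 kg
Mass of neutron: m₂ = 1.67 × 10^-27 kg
v₂ = 1.01 × 10^3 m/s

For equal de Broglie wavelengths: λ₁ = λ₂

h/(m₁v₁) = h/(m₂v₂)
m₁v₁ = m₂v₂
v₂ = v₁ · (m₁/m₂)

v₂ = 1.86 × 10^6 m/s × (9.11 × 10^-31 kg / 1.67 × 10^-27 kg)
v₂ = 1.01 × 10^3 m/s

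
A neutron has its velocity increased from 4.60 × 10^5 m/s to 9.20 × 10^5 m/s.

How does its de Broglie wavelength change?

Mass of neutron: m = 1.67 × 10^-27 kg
The wavelength decreases by a factor of 2.

Using λ = h/(mv):

Initial wavelength: λ₁ = h/(mv₁) = 8.63 × 10^-13 m
Final wavelength: λ₂ = h/(mv₂) = 4.31 × 10^-13 m

Since λ ∝ 1/v, when velocity increases by a factor of 2, the wavelength decreases by a factor of 2.

λ₂/λ₁ = v₁/v₂ = 1/2

The wavelength decreases by a factor of 2.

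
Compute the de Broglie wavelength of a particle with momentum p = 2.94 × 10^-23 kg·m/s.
2.25 × 10^-11 m

Using the de Broglie relation λ = h/p:

λ = h/p
λ = (6.626 × 10^-34 J·s) / (2.94 × 10^-23 kg·m/s)
λ = 2.25 × 10^-11 m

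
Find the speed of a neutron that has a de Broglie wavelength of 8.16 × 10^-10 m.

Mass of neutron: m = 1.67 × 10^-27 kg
4.86 × 10^2 m/s

From the de Broglie relation λ = h/(mv), we solve for v:

v = h/(mλ)
v = (6.626 × 10^-34 J·s) / (1.67 × 10^-27 kg × 8.16 × 10^-10 m)
v = 4.86 × 10^2 m/s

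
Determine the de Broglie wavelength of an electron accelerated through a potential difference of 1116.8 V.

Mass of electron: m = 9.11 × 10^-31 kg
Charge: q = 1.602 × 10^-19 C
3.67 × 10^-11 m

When a particle is accelerated through voltage V, it gains kinetic energy KE = qV.

The de Broglie wavelength is then λ = h/√(2mqV):

λ = h/√(2mqV)
λ = (6.626 × 10^-34 J·s) / √(2 × 9.11 × 10^-31 kg × 1.602 × 10^-19 C × 1116.8 V)
λ = 3.67 × 10^-11 m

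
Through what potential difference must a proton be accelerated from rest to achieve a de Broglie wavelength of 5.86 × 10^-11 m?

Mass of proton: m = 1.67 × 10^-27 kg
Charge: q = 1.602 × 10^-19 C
2.39 × 10^-1 V

From λ = h/√(2mqV), we solve for V:

λ² = h²/(2mqV)
V = h²/(2mqλ²)
V = (6.626 × 10^-34 J·s)² / (2 × 1.67 × 10^-27 kg × 1.602 × 10^-19 C × (5.86 × 10^-11 m)²)
V = 2.39 × 10^-1 V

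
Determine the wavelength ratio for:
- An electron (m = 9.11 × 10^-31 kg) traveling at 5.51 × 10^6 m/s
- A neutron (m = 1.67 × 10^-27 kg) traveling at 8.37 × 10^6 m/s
λ₁/λ₂ = 2.78 × 10^3

Using λ = h/(mv):

λ₁ = h/(m₁v₁) = 1.32 × 10^-10 m
λ₂ = h/(m₂v₂) = 4.74 × 10^-14 m

Ratio λ₁/λ₂ = (m₂v₂)/(m₁v₁)
         = (1.67 × 10^-27 kg × 8.37 × 10^6 m/s) / (9.11 × 10^-31 kg × 5.51 × 10^6 m/s)
         = 2.78 × 10^3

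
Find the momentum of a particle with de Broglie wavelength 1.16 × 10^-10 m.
5.71 × 10^-24 kg·m/s

From the de Broglie relation λ = h/p, we solve for p:

p = h/λ
p = (6.626 × 10^-34 J·s) / (1.16 × 10^-10 m)
p = 5.71 × 10^-24 kg·m/s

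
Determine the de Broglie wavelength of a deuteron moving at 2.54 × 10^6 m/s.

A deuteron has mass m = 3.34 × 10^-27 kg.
7.81 × 10^-14 m

Using the de Broglie relation λ = h/(mv):

λ = h/(mv)
λ = (6.626 × 10^-34 J·s) / (3.34 × 10^-27 kg × 2.54 × 10^6 m/s)
λ = 7.81 × 10^-14 m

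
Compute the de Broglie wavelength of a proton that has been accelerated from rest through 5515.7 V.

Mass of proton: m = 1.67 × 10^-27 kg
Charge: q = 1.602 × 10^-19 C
3.86 × 10^-13 m

When a particle is accelerated through voltage V, it gains kinetic energy KE = qV.

The de Broglie wavelength is then λ = h/√(2mqV):

λ = h/√(2mqV)
λ = (6.626 × 10^-34 J·s) / √(2 × 1.67 × 10^-27 kg × 1.602 × 10^-19 C × 5515.7 V)
λ = 3.86 × 10^-13 m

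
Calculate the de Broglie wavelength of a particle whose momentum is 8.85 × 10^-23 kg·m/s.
7.49 × 10^-12 m

Using the de Broglie relation λ = h/p:

λ = h/p
λ = (6.626 × 10^-34 J·s) / (8.85 × 10^-23 kg·m/s)
λ = 7.49 × 10^-12 m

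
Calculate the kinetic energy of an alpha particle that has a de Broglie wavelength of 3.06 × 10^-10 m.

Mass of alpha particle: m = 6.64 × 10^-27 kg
3.53 × 10^-22 J (or 2.20 × 10^-3 eV)

From λ = h/√(2mKE), we solve for KE:

λ² = h²/(2mKE)
KE = h²/(2mλ²)
KE = (6.626 × 10^-34 J·s)² / (2 × 6.64 × 10^-27 kg × (3.06 × 10^-10 m)²)
KE = 3.53 × 10^-22 J
KE = 2.20 × 10^-3 eV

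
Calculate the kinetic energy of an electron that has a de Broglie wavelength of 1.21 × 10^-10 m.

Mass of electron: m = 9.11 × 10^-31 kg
1.65 × 10^-17 J (or 103 eV)

From λ = h/√(2mKE), we solve for KE:

λ² = h²/(2mKE)
KE = h²/(2mλ²)
KE = (6.626 × 10^-34 J·s)² / (2 × 9.11 × 10^-31 kg × (1.21 × 10^-10 m)²)
KE = 1.65 × 10^-17 J
KE = 103 eV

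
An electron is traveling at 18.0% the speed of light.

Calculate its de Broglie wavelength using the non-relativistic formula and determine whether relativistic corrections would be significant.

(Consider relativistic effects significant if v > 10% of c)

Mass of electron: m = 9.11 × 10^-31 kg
Yes, relativistic corrections are needed.

Using the non-relativistic de Broglie formula λ = h/(mv):

v = 18.0% × c = 5.396 × 10^7 m/s

λ = h/(mv)
λ = (6.626 × 10^-34 J·s) / (9.11 × 10^-31 kg × 5.396 × 10^7 m/s)
λ = 1.35 × 10^-11 m

Since v = 18.0% of c > 10% of c, relativistic corrections ARE significant and the actual wavelength would differ from this non-relativistic estimate.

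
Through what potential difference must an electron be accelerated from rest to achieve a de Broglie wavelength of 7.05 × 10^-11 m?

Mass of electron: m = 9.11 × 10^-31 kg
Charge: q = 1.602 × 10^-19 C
303 V

From λ = h/√(2mqV), we solve for V:

λ² = h²/(2mqV)
V = h²/(2mqλ²)
V = (6.626 × 10^-34 J·s)² / (2 × 9.11 × 10^-31 kg × 1.602 × 10^-19 C × (7.05 × 10^-11 m)²)
V = 303 V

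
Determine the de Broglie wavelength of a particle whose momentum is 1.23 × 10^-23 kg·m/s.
5.39 × 10^-11 m

Using the de Broglie relation λ = h/p:

λ = h/p
λ = (6.626 × 10^-34 J·s) / (1.23 × 10^-23 kg·m/s)
λ = 5.39 × 10^-11 m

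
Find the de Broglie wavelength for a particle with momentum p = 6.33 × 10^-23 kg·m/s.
1.05 × 10^-11 m

Using the de Broglie relation λ = h/p:

λ = h/p
λ = (6.626 × 10^-34 J·s) / (6.33 × 10^-23 kg·m/s)
λ = 1.05 × 10^-11 m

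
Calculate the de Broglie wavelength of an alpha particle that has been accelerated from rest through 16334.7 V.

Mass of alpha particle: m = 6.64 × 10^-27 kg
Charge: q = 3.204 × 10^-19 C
7.95 × 10^-14 m

When a particle is accelerated through voltage V, it gains kinetic energy KE = qV.

The de Broglie wavelength is then λ = h/√(2mqV):

λ = h/√(2mqV)
λ = (6.626 × 10^-34 J·s) / √(2 × 6.64 × 10^-27 kg × 3.204 × 10^-19 C × 16334.7 V)
λ = 7.95 × 10^-14 m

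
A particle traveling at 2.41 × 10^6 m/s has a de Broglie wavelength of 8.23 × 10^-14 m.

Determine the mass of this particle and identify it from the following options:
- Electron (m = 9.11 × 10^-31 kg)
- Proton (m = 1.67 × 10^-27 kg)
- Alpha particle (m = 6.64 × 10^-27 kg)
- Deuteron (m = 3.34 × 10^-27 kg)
The particle is a deuteron.

From λ = h/(mv), solve for mass:

m = h/(λv)
m = (6.626 × 10^-34 J·s) / (8.23 × 10^-14 m × 2.41 × 10^6 m/s)
m = 3.34 × 10^-27 kg

Comparing with the listed masses, this is closest to a deuteron.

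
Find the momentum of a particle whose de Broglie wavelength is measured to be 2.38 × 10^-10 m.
2.78 × 10^-24 kg·m/s

From the de Broglie relation λ = h/p, we solve for p:

p = h/λ
p = (6.626 × 10^-34 J·s) / (2.38 × 10^-10 m)
p = 2.78 × 10^-24 kg·m/s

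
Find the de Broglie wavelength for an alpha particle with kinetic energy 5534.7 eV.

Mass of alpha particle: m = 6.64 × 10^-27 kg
1.93 × 10^-13 m

Using λ = h/√(2mKE):

First convert KE to Joules: KE = 5534.7 eV = 8.868 × 10^-16 J

λ = h/√(2mKE)
λ = (6.626 × 10^-34 J·s) / √(2 × 6.64 × 10^-27 kg × 8.868 × 10^-16 J)
λ = 1.93 × 10^-13 m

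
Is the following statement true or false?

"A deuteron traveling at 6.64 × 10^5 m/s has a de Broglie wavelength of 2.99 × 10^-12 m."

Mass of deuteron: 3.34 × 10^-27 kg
False

The claim is incorrect.

Using λ = h/(mv):
λ = (6.626 × 10^-34 J·s) / (3.34 × 10^-27 kg × 6.64 × 10^5 m/s)
λ = 2.99 × 10^-13 m

The actual wavelength differs from the claimed 2.99 × 10^-12 m.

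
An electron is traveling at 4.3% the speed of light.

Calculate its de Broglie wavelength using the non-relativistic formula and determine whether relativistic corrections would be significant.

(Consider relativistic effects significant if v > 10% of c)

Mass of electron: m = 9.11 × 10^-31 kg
No, relativistic corrections are not needed.

Using the non-relativistic de Broglie formula λ = h/(mv):

v = 4.3% × c = 1.289 × 10^7 m/s

λ = h/(mv)
λ = (6.626 × 10^-34 J·s) / (9.11 × 10^-31 kg × 1.289 × 10^7 m/s)
λ = 5.64 × 10^-11 m

Since v = 4.3% of c < 10% of c, relativistic corrections are NOT significant and this non-relativistic result is a good approximation.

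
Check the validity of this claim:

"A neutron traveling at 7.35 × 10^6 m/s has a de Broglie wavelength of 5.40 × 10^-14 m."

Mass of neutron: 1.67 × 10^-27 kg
True

The claim is correct.

Using λ = h/(mv):
λ = (6.626 × 10^-34 J·s) / (1.67 × 10^-27 kg × 7.35 × 10^6 m/s)
λ = 5.40 × 10^-14 m

This matches the claimed value.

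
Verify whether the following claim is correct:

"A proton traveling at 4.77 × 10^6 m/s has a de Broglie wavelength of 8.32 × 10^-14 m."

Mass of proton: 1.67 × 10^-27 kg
True

The claim is correct.

Using λ = h/(mv):
λ = (6.626 × 10^-34 J·s) / (1.67 × 10^-27 kg × 4.77 × 10^6 m/s)
λ = 8.32 × 10^-14 m

This matches the claimed value.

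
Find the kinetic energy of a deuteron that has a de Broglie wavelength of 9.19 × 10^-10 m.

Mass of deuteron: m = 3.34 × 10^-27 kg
7.78 × 10^-23 J (or 4.86 × 10^-4 eV)

From λ = h/√(2mKE), we solve for KE:

λ² = h²/(2mKE)
KE = h²/(2mλ²)
KE = (6.626 × 10^-34 J·s)² / (2 × 3.34 × 10^-27 kg × (9.19 × 10^-10 m)²)
KE = 7.78 × 10^-23 J
KE = 4.86 × 10^-4 eV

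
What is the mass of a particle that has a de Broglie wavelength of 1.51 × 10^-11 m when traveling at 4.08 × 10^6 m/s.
1.08 × 10^-29 kg

From the de Broglie relation λ = h/(mv), we solve for m:

m = h/(λv)
m = (6.626 × 10^-34 J·s) / (1.51 × 10^-11 m × 4.08 × 10^6 m/s)
m = 1.08 × 10^-29 kg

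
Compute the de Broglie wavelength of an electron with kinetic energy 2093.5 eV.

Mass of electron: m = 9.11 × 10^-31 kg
2.68 × 10^-11 m

Using λ = h/√(2mKE):

First convert KE to Joules: KE = 2093.5 eV = 3.354 × 10^-16 J

λ = h/√(2mKE)
λ = (6.626 × 10^-34 J·s) / √(2 × 9.11 × 10^-31 kg × 3.354 × 10^-16 J)
λ = 2.68 × 10^-11 m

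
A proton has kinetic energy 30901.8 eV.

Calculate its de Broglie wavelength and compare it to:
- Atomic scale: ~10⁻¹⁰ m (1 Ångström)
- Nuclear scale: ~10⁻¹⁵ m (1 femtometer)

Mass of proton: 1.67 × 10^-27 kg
λ = 1.63 × 10^-13 m, which is between nuclear and atomic scales.

Using λ = h/√(2mKE):

KE = 30901.8 eV = 4.951 × 10^-15 J

λ = h/√(2mKE)
λ = (6.626 × 10^-34 J·s) / √(2 × 1.67 × 10^-27 kg × 4.951 × 10^-15 J)
λ = 1.63 × 10^-13 m

Comparison:
- Atomic scale (10⁻¹⁰ m): λ is 0.0016× this size
- Nuclear scale (10⁻¹⁵ m): λ is 1.6e+02× this size

The wavelength is between nuclear and atomic scales.

This wavelength is appropriate for probing atomic structure but too large for nuclear physics experiments.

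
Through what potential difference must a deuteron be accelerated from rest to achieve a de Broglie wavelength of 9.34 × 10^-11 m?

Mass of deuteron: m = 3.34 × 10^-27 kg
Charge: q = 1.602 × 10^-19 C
4.70 × 10^-2 V

From λ = h/√(2mqV), we solve for V:

λ² = h²/(2mqV)
V = h²/(2mqλ²)
V = (6.626 × 10^-34 J·s)² / (2 × 3.34 × 10^-27 kg × 1.602 × 10^-19 C × (9.34 × 10^-11 m)²)
V = 4.70 × 10^-2 V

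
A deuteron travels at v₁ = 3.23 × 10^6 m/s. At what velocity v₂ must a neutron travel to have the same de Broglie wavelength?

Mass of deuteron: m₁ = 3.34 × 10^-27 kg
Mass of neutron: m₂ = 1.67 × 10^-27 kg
v₂ = 6.46 × 10^6 m/s

For equal de Broglie wavelengths: λ₁ = λ₂

h/(m₁v₁) = h/(m₂v₂)
m₁v₁ = m₂v₂
v₂ = v₁ · (m₁/m₂)

v₂ = 3.23 × 10^6 m/s × (3.34 × 10^-27 kg / 1.67 × 10^-27 kg)
v₂ = 6.46 × 10^6 m/s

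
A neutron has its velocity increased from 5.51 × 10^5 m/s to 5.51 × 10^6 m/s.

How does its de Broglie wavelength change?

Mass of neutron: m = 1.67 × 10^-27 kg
The wavelength decreases by a factor of 10.

Using λ = h/(mv):

Initial wavelength: λ₁ = h/(mv₁) = 7.20 × 10^-13 m
Final wavelength: λ₂ = h/(mv₂) = 7.20 × 10^-14 m

Since λ ∝ 1/v, when velocity increases by a factor of 10, the wavelength decreases by a factor of 10.

λ₂/λ₁ = v₁/v₂ = 1/10

The wavelength decreases by a factor of 10.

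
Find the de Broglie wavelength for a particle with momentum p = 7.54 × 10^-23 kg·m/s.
8.79 × 10^-12 m

Using the de Broglie relation λ = h/p:

λ = h/p
λ = (6.626 × 10^-34 J·s) / (7.54 × 10^-23 kg·m/s)
λ = 8.79 × 10^-12 m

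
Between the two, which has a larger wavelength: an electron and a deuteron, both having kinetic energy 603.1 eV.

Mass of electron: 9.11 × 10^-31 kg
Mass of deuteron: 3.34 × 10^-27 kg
The electron has the longer wavelength.

Using λ = h/√(2mKE):

For electron: λ₁ = h/√(2m₁KE) = 4.99 × 10^-11 m
For deuteron: λ₂ = h/√(2m₂KE) = 8.25 × 10^-13 m

Since λ ∝ 1/√m at constant kinetic energy, the lighter particle has the longer wavelength.

The electron has the longer de Broglie wavelength.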